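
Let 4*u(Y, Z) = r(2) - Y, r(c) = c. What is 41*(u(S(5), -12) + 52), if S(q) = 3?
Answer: 8487/4 ≈ 2121.8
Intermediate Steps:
u(Y, Z) = ½ - Y/4 (u(Y, Z) = (2 - Y)/4 = ½ - Y/4)
41*(u(S(5), -12) + 52) = 41*((½ - ¼*3) + 52) = 41*((½ - ¾) + 52) = 41*(-¼ + 52) = 41*(207/4) = 8487/4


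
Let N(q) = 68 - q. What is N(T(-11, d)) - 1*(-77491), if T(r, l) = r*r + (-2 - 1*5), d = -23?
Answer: 77445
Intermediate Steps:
T(r, l) = -7 + r² (T(r, l) = r² + (-2 - 5) = r² - 7 = -7 + r²)
N(T(-11, d)) - 1*(-77491) = (68 - (-7 + (-11)²)) - 1*(-77491) = (68 - (-7 + 121)) + 77491 = (68 - 1*114) + 77491 = (68 - 114) + 77491 = -46 + 77491 = 77445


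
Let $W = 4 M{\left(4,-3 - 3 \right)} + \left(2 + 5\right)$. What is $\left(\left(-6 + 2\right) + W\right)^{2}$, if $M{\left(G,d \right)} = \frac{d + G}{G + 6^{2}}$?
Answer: $\frac{196}{25} \approx 7.84$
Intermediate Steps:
$M{\left(G,d \right)} = \frac{G + d}{36 + G}$ ($M{\left(G,d \right)} = \frac{G + d}{G + 36} = \frac{G + d}{36 + G}$)
$W = \frac{34}{5}$ ($W = 4 \frac{4 - 6}{36 + 4} + \left(2 + 5\right) = 4 \frac{4 - 6}{40} + 7 = 4 \cdot \frac{1}{40} \left(-2\right) + 7 = 4 \left(- \frac{1}{20}\right) + 7 = - \frac{1}{5} + 7 = \frac{34}{5} \approx 6.8$)
$\left(\left(-6 + 2\right) + W\right)^{2} = \left(\left(-6 + 2\right) + \frac{34}{5}\right)^{2} = \left(-4 + \frac{34}{5}\right)^{2} = \left(\frac{14}{5}\right)^{2} = \frac{196}{25}$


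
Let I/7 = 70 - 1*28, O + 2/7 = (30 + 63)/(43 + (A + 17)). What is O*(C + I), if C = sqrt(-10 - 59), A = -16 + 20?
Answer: 10983/32 + 523*I*sqrt(69)/448 ≈ 343.22 + 9.6972*I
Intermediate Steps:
A = 4
C = I*sqrt(69) (C = sqrt(-69) = I*sqrt(69) ≈ 8.3066*I)
O = 523/448 (O = -2/7 + (30 + 63)/(43 + (4 + 17)) = -2/7 + 93/(43 + 21) = -2/7 + 93/64 = 523/448 ≈ 1.1674)
I = 294 (I = 7*(70 - 1*28) = 7*(70 - 28) = 7*42 = 294)
O*(C + I) = 523*(I*sqrt(69) + 294)/448 = 523*(294 + I*sqrt(69))/448 = 10983/32 + 523*I*sqrt(69)/448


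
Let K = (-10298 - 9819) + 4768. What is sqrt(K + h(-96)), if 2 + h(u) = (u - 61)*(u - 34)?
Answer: sqrt(5059) ≈ 71.127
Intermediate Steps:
K = -15349 (K = -20117 + 4768 = -15349)
h(u) = -2 + (-61 + u)*(-34 + u) (h(u) = -2 + (u - 61)*(u - 34) = -2 + (-61 + u)*(-34 + u))
sqrt(K + h(-96)) = sqrt(-15349 + (2072 + (-96)**2 - 95*(-96))) = sqrt(-15349 + (2072 + 9216 + 9120)) = sqrt(-15349 + 20408) = sqrt(5059)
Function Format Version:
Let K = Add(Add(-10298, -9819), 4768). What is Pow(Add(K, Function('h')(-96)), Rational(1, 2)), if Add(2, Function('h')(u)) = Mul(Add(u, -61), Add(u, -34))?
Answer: Pow(5059, Rational(1, 2)) ≈ 71.127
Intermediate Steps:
K = -15349 (K = Add(-20117, 4768) = -15349)
Function('h')(u) = Add(-2, Mul(Add(-61, u), Add(-34, u))) (Function('h')(u) = Add(-2, Mul(Add(u, -61), Add(u, -34))) = Add(-2, Mul(Add(-61, u), Add(-34, u))))
Pow(Add(K, Function('h')(-96)), Rational(1, 2)) = Pow(Add(-15349, Add(2072, Pow(-96, 2), Mul(-95, -96))), Rational(1, 2)) = Pow(Add(-15349, Add(2072, 9216, 9120)), Rational(1, 2)) = Pow(Add(-15349, 20408), Rational(1, 2)) = Pow(5059, Rational(1, 2))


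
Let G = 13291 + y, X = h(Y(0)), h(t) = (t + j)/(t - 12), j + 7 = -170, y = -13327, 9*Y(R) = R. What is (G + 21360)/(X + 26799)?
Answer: 85296/107255 ≈ 0.79526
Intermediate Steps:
Y(R) = R/9
j = -177 (j = -7 - 170 = -177)
h(t) = (-177 + t)/(-12 + t) (h(t) = (t - 177)/(t - 12) = (-177 + t)/(-12 + t))
X = 59/4 (X = (-177 + (⅑)*0)/(-12 + (⅑)*0) = (-177 + 0)/(-12 + 0) = -177/(-12) = -1/12*(-177) = 59/4 ≈ 14.750)
G = -36 (G = 13291 - 13327 = -36)
(G + 21360)/(X + 26799) = (-36 + 21360)/(59/4 + 26799) = 21324/(107255/4) = 21324*(4/107255) = 85296/107255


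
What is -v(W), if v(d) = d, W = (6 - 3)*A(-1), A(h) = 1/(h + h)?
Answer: 3/2 ≈ 1.5000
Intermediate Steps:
A(h) = 1/(2*h)
W = -3/2 (W = (6 - 3)*((½)/(-1)) = 3*((½)*(-1)) = 3*(-½) = -3/2 ≈ -1.5000)
-v(W) = -1*(-3/2) = 3/2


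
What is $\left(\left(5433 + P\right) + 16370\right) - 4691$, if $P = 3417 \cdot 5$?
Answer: $34197$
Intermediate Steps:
$P = 17085$
$\left(\left(5433 + P\right) + 16370\right) - 4691 = \left(\left(5433 + 17085\right) + 16370\right) - 4691 = \left(22518 + 16370\right) - 4691 = 38888 - 4691 = 34197$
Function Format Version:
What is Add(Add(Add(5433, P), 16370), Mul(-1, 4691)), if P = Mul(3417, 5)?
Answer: 34197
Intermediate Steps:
P = 17085
Add(Add(Add(5433, P), 16370), Mul(-1, 4691)) = Add(Add(Add(5433, 17085), 16370), Mul(-1, 4691)) = Add(Add(22518, 16370), -4691) = Add(38888, -4691) = 34197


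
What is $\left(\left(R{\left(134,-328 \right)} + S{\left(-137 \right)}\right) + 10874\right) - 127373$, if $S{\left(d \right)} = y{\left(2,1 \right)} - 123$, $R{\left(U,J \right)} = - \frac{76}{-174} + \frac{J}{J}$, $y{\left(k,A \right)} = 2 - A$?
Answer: $- \frac{10145902}{87} \approx -1.1662 \cdot 10^{5}$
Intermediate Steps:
$R{\left(U,J \right)} = \frac{125}{87}$ ($R{\left(U,J \right)} = \left(-76\right) \left(- \frac{1}{174}\right) + 1 = \frac{38}{87} + 1 = \frac{125}{87}$)
$S{\left(d \right)} = -122$ ($S{\left(d \right)} = \left(2 - 1\right) - 123 = 1 - 123 = -122$)
$\left(\left(R{\left(134,-328 \right)} + S{\left(-137 \right)}\right) + 10874\right) - 127373 = \left(\left(\frac{125}{87} - 122\right) + 10874\right) - 127373 = \left(- \frac{10489}{87} + 10874\right) - 127373 = \frac{935549}{87} - 127373 = - \frac{10145902}{87}$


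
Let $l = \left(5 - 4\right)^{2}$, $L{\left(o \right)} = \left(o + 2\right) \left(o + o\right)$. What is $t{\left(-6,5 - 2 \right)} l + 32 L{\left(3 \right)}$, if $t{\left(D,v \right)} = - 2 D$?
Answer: $972$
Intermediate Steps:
$L{\left(o \right)} = 2 o \left(2 + o\right)$ ($L{\left(o \right)} = \left(2 + o\right) 2 o = 2 o \left(2 + o\right)$)
$l = 1$ ($l = 1^{2} = 1$)
$t{\left(-6,5 - 2 \right)} l + 32 L{\left(3 \right)} = \left(-2\right) \left(-6\right) 1 + 32 \cdot 2 \cdot 3 \left(2 + 3\right) = 12 \cdot 1 + 32 \cdot 2 \cdot 3 \cdot 5 = 12 + 32 \cdot 30 = 12 + 960 = 972$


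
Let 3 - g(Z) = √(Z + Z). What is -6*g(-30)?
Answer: -18 + 12*I*√15 ≈ -18.0 + 46.476*I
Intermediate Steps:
g(Z) = 3 - √2*√Z (g(Z) = 3 - √(Z + Z) = 3 - √(2*Z) = 3 - √2*√Z)
-6*g(-30) = -6*(3 - √2*√(-30)) = -6*(3 - √2*I*√30) = -6*(3 - 2*I*√15) = -18 + 12*I*√15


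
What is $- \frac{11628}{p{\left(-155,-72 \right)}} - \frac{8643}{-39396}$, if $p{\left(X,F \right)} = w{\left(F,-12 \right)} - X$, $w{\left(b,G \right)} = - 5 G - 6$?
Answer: $- \frac{119479}{2156} \approx -55.417$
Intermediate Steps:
$w{\left(b,G \right)} = -6 - 5 G$
$p{\left(X,F \right)} = 54 - X$ ($p{\left(X,F \right)} = \left(-6 - -60\right) - X = \left(-6 + 60\right) - X = 54 - X$)
$- \frac{11628}{p{\left(-155,-72 \right)}} - \frac{8643}{-39396} = - \frac{11628}{54 - -155} - \frac{8643}{-39396} = - \frac{11628}{54 + 155} - - \frac{43}{196} = - \frac{11628}{209} + \frac{43}{196} = \left(-11628\right) \frac{1}{209} + \frac{43}{196} = - \frac{612}{11} + \frac{43}{196} = - \frac{119479}{2156}$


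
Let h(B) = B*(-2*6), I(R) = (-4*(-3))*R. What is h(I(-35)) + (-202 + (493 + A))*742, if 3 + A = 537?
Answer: 617190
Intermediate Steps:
I(R) = 12*R
h(B) = -12*B (h(B) = B*(-12) = -12*B)
A = 534 (A = -3 + 537 = 534)
h(I(-35)) + (-202 + (493 + A))*742 = -144*(-35) + (-202 + (493 + 534))*742 = -12*(-420) + (-202 + 1027)*742 = 5040 + 825*742 = 5040 + 612150 = 617190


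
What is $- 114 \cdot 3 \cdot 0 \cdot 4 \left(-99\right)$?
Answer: $0$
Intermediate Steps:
$- 114 \cdot 3 \cdot 0 \cdot 4 \left(-99\right) = - 114 \cdot 0 \cdot 4 \left(-99\right) = \left(-114\right) 0 \left(-99\right) = 0 \left(-99\right) = 0$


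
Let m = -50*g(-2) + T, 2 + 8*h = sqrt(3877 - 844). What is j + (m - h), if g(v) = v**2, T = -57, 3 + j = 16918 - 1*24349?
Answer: -30763/4 - 3*sqrt(337)/8 ≈ -7697.6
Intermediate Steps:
j = -7434 (j = -3 + (16918 - 1*24349) = -3 + (16918 - 24349) = -3 - 7431 = -7434)
h = -1/4 + 3*sqrt(337)/8 (h = -1/4 + sqrt(3877 - 844)/8 = -1/4 + sqrt(3033)/8 = -1/4 + (3*sqrt(337))/8 = -1/4 + 3*sqrt(337)/8 ≈ 6.6341)
m = -257 (m = -50*(-2)**2 - 57 = -50*4 - 57 = -200 - 57 = -257)
j + (m - h) = -7434 + (-257 - (-1/4 + 3*sqrt(337)/8)) = -7434 + (-257 + (1/4 - 3*sqrt(337)/8)) = -7434 + (-1027/4 - 3*sqrt(337)/8) = -30763/4 - 3*sqrt(337)/8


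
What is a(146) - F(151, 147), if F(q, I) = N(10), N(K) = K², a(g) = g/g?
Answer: -99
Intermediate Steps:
a(g) = 1
F(q, I) = 100 (F(q, I) = 10² = 100)
a(146) - F(151, 147) = 1 - 1*100 = 1 - 100 = -99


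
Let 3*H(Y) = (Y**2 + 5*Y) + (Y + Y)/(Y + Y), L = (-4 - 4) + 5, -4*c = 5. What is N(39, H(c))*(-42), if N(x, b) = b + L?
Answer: 1421/8 ≈ 177.63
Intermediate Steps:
c = -5/4 (c = -1/4*5 = -5/4 ≈ -1.2500)
L = -3 (L = -8 + 5 = -3)
H(Y) = 1/3 + Y**2/3 + 5*Y/3 (H(Y) = ((Y**2 + 5*Y) + (Y + Y)/(Y + Y))/3 = ((Y**2 + 5*Y) + (2*Y)/((2*Y)))/3 = ((Y**2 + 5*Y) + (2*Y)*(1/(2*Y)))/3 = ((Y**2 + 5*Y) + 1)/3 = (1 + Y**2 + 5*Y)/3 = 1/3 + Y**2/3 + 5*Y/3)
N(x, b) = -3 + b (N(x, b) = b - 3 = -3 + b)
N(39, H(c))*(-42) = (-3 + (1/3 + (-5/4)**2/3 + (5/3)*(-5/4)))*(-42) = (-3 + (1/3 + (1/3)*(25/16) - 25/12))*(-42) = (-3 + (1/3 + 25/48 - 25/12))*(-42) = (-3 - 59/48)*(-42) = -203/48*(-42) = 1421/8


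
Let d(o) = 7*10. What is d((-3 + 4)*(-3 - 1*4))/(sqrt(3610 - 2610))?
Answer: 7*sqrt(10)/10 ≈ 2.2136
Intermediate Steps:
d(o) = 70
d((-3 + 4)*(-3 - 1*4))/(sqrt(3610 - 2610)) = 70/(sqrt(3610 - 2610)) = 70/(sqrt(1000)) = 70/((10*sqrt(10))) = 70*(sqrt(10)/100) = 7*sqrt(10)/10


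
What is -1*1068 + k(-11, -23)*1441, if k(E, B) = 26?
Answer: 36398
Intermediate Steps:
-1*1068 + k(-11, -23)*1441 = -1*1068 + 26*1441 = -1068 + 37466 = 36398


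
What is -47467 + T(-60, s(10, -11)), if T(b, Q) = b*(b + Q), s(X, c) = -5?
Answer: -43567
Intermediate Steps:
T(b, Q) = b*(Q + b)
-47467 + T(-60, s(10, -11)) = -47467 - 60*(-5 - 60) = -47467 - 60*(-65) = -47467 + 3900 = -43567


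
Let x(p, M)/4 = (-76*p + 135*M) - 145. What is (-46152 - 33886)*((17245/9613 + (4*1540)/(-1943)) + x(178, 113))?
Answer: -9458014288395666/18678059 ≈ -5.0637e+8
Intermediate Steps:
x(p, M) = -580 - 304*p + 540*M (x(p, M) = 4*((-76*p + 135*M) - 145) = 4*(-145 - 76*p + 135*M) = -580 - 304*p + 540*M)
(-46152 - 33886)*((17245/9613 + (4*1540)/(-1943)) + x(178, 113)) = (-46152 - 33886)*((17245/9613 + (4*1540)/(-1943)) + (-580 - 304*178 + 540*113)) = -80038*((17245*(1/9613) + 6160*(-1/1943)) + (-580 - 54112 + 61020)) = -80038*((17245/9613 - 6160/1943) + 6328) = -80038*(-25709045/18678059 + 6328) = -80038*118169048307/18678059 = -9458014288395666/18678059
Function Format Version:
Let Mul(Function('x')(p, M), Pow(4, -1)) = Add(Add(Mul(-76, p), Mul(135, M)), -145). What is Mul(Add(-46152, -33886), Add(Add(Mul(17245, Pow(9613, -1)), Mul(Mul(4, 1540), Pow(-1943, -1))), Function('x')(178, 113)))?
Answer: Rational(-9458014288395666, 18678059) ≈ -5.0637e+8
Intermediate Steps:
Function('x')(p, M) = Add(-580, Mul(-304, p), Mul(540, M)) (Function('x')(p, M) = Mul(4, Add(Add(Mul(-76, p), Mul(135, M)), -145)) = Mul(4, Add(-145, Mul(-76, p), Mul(135, M))) = Add(-580, Mul(-304, p), Mul(540, M)))
Mul(Add(-46152, -33886), Add(Add(Mul(17245, Pow(9613, -1)), Mul(Mul(4, 1540), Pow(-1943, -1))), Function('x')(178, 113))) = Mul(Add(-46152, -33886), Add(Add(Mul(17245, Pow(9613, -1)), Mul(Mul(4, 1540), Pow(-1943, -1))), Add(-580, Mul(-304, 178), Mul(540, 113)))) = Mul(-80038, Add(Add(Mul(17245, Rational(1, 9613)), Mul(6160, Rational(-1, 1943))), Add(-580, -54112, 61020))) = Mul(-80038, Add(Add(Rational(17245, 9613), Rational(-6160, 1943)), 6328)) = Mul(-80038, Add(Rational(-25709045, 18678059), 6328)) = Mul(-80038, Rational(118169048307, 18678059)) = Rational(-9458014288395666, 18678059)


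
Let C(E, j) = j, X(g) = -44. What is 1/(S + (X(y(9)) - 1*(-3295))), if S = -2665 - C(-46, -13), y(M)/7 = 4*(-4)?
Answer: 1/599 ≈ 0.0016694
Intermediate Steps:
y(M) = -112 (y(M) = 7*(4*(-4)) = 7*(-16) = -112)
S = -2652 (S = -2665 - 1*(-13) = -2665 + 13 = -2652)
1/(S + (X(y(9)) - 1*(-3295))) = 1/(-2652 + (-44 - 1*(-3295))) = 1/(-2652 + (-44 + 3295)) = 1/(-2652 + 3251) = 1/599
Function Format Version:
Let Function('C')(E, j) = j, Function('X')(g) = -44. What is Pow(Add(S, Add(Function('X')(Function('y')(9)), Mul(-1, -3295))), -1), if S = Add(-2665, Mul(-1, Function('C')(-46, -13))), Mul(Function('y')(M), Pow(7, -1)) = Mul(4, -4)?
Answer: Rational(1, 599) ≈ 0.0016694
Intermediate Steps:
Function('y')(M) = -112 (Function('y')(M) = Mul(7, Mul(4, -4)) = Mul(7, -16) = -112)
S = -2652 (S = Add(-2665, Mul(-1, -13)) = Add(-2665, 13) = -2652)
Pow(Add(S, Add(Function('X')(Function('y')(9)), Mul(-1, -3295))), -1) = Pow(Add(-2652, Add(-44, Mul(-1, -3295))), -1) = Pow(Add(-2652, Add(-44, 3295)), -1) = Pow(Add(-2652, 3251), -1) = Pow(599, -1) = Rational(1, 599)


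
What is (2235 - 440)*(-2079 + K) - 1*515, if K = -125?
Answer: -3956695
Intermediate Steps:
(2235 - 440)*(-2079 + K) - 1*515 = (2235 - 440)*(-2079 - 125) - 1*515 = 1795*(-2204) - 515 = -3956180 - 515 = -3956695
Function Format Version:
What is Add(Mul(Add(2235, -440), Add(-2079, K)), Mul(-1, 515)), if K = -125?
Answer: -3956695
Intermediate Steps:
Add(Mul(Add(2235, -440), Add(-2079, K)), Mul(-1, 515)) = Add(Mul(Add(2235, -440), Add(-2079, -125)), Mul(-1, 515)) = Add(Mul(1795, -2204), -515) = Add(-3956180, -515) = -3956695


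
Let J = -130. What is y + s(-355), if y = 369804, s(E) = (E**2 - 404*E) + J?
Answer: 639119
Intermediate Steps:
s(E) = -130 + E**2 - 404*E (s(E) = (E**2 - 404*E) - 130 = -130 + E**2 - 404*E)
y + s(-355) = 369804 + (-130 + (-355)**2 - 404*(-355)) = 369804 + (-130 + 126025 + 143420) = 369804 + 269315 = 639119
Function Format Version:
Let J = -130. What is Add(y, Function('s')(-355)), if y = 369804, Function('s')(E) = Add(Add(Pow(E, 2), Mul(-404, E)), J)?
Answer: 639119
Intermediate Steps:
Function('s')(E) = Add(-130, Pow(E, 2), Mul(-404, E)) (Function('s')(E) = Add(Add(Pow(E, 2), Mul(-404, E)), -130) = Add(-130, Pow(E, 2), Mul(-404, E)))
Add(y, Function('s')(-355)) = Add(369804, Add(-130, Pow(-355, 2), Mul(-404, -355))) = Add(369804, Add(-130, 126025, 143420)) = Add(369804, 269315) = 639119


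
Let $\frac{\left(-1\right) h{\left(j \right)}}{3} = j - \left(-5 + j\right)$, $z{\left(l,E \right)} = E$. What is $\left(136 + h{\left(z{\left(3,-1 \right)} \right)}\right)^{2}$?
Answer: $14641$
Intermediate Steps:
$h{\left(j \right)} = -15$ ($h{\left(j \right)} = - 3 \left(j - \left(-5 + j\right)\right) = \left(-3\right) 5 = -15$)
$\left(136 + h{\left(z{\left(3,-1 \right)} \right)}\right)^{2} = \left(136 - 15\right)^{2} = 121^{2} = 14641$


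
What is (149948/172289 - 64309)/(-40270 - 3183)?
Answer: 11079583353/7486473917 ≈ 1.4799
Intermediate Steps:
(149948/172289 - 64309)/(-40270 - 3183) = (149948*(1/172289) - 64309)/(-43453) = (149948/172289 - 64309)*(-1/43453) = -11079583353/172289*(-1/43453) = 11079583353/7486473917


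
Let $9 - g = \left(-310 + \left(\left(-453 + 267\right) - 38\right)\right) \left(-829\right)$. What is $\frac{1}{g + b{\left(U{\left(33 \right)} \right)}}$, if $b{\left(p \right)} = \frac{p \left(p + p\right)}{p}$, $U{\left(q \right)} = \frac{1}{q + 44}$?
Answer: $- \frac{77}{34086127} \approx -2.259 \cdot 10^{-6}$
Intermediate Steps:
$U{\left(q \right)} = \frac{1}{44 + q}$
$b{\left(p \right)} = 2 p$ ($b{\left(p \right)} = \frac{p 2 p}{p} = \frac{2 p^{2}}{p} = 2 p$)
$g = -442677$ ($g = 9 - \left(-310 + \left(\left(-453 + 267\right) - 38\right)\right) \left(-829\right) = 9 - \left(-310 - 224\right) \left(-829\right) = 9 - \left(-534\right) \left(-829\right) = 9 - 442686 = -442677$)
$\frac{1}{g + b{\left(U{\left(33 \right)} \right)}} = \frac{1}{-442677 + \frac{2}{44 + 33}} = \frac{1}{-442677 + \frac{2}{77}} = \frac{1}{- \frac{34086127}{77}} = - \frac{77}{34086127}$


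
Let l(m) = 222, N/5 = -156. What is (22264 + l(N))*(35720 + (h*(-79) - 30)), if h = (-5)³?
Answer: 1024574590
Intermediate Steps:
N = -780 (N = 5*(-156) = -780)
h = -125
(22264 + l(N))*(35720 + (h*(-79) - 30)) = (22264 + 222)*(35720 + (-125*(-79) - 30)) = 22486*(35720 + (9875 - 30)) = 22486*(35720 + 9845) = 22486*45565 = 1024574590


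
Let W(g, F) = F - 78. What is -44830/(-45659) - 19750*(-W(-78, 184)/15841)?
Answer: 96297268530/723284219 ≈ 133.14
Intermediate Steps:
W(g, F) = -78 + F
-44830/(-45659) - 19750*(-W(-78, 184)/15841) = -44830/(-45659) - 19750/((-15841/(-78 + 184))) = -44830*(-1/45659) - 19750/((-15841/106)) = 44830/45659 - 19750/((-15841*1/106)) = 44830/45659 - 19750/(-15841/106) = 44830/45659 - 19750*(-106/15841) = 44830/45659 + 2093500/15841 = 96297268530/723284219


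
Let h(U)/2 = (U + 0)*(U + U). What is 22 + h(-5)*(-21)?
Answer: -2078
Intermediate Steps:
h(U) = 4*U² (h(U) = 2*((U + 0)*(U + U)) = 2*(U*(2*U)) = 2*(2*U²) = 4*U²)
22 + h(-5)*(-21) = 22 + (4*(-5)²)*(-21) = 22 + (4*25)*(-21) = 22 + 100*(-21) = 22 - 2100 = -2078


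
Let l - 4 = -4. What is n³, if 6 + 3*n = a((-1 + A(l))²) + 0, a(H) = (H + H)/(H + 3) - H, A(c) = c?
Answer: -2197/216 ≈ -10.171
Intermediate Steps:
l = 0 (l = 4 - 4 = 0)
a(H) = -H + 2*H/(3 + H) (a(H) = (2*H)/(3 + H) - H = 2*H/(3 + H) - H = -H + 2*H/(3 + H))
n = -13/6 (n = -2 + (-(-1 + 0)²*(1 + (-1 + 0)²)/(3 + (-1 + 0)²) + 0)/3 = -2 + (-1*(-1)²*(1 + (-1)²)/(3 + (-1)²) + 0)/3 = -2 + (-1*1*(1 + 1)/(3 + 1) + 0)/3 = -2 + (-1*1*2/4 + 0)/3 = -2 + (-1*1*¼*2 + 0)/3 = -2 + (-½ + 0)/3 = -2 + (⅓)*(-½) = -2 - ⅙ = -13/6 ≈ -2.1667)
n³ = (-13/6)³ = -2197/216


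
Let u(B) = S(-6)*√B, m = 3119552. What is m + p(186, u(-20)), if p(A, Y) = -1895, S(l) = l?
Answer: 3117657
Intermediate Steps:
u(B) = -6*√B
m + p(186, u(-20)) = 3119552 - 1895 = 3117657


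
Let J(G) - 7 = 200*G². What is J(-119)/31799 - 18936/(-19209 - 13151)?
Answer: 11531545548/128626955 ≈ 89.651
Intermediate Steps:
J(G) = 7 + 200*G²
J(-119)/31799 - 18936/(-19209 - 13151) = (7 + 200*(-119)²)/31799 - 18936/(-19209 - 13151) = (7 + 200*14161)*(1/31799) - 18936/(-32360) = (7 + 2832200)*(1/31799) - 18936*(-1/32360) = 2832207*(1/31799) + 2367/4045 = 2832207/31799 + 2367/4045 = 11531545548/128626955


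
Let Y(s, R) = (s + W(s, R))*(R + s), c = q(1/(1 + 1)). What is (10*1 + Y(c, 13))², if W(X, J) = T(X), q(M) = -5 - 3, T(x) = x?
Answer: 4900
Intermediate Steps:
q(M) = -8
W(X, J) = X
c = -8
Y(s, R) = 2*s*(R + s) (Y(s, R) = (s + s)*(R + s) = (2*s)*(R + s) = 2*s*(R + s))
(10*1 + Y(c, 13))² = (10*1 + 2*(-8)*(13 - 8))² = (10 + 2*(-8)*5)² = (10 - 80)² = (-70)² = 4900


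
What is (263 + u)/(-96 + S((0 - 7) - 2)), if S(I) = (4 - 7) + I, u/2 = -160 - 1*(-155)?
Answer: -253/108 ≈ -2.3426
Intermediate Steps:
u = -10 (u = 2*(-160 - 1*(-155)) = 2*(-160 + 155) = 2*(-5) = -10)
S(I) = -3 + I
(263 + u)/(-96 + S((0 - 7) - 2)) = (263 - 10)/(-96 + (-3 + ((0 - 7) - 2))) = 253/(-96 + (-3 + (-7 - 2))) = 253/(-96 + (-3 - 9)) = 253/(-96 - 12) = 253/(-108) = 253*(-1/108) = -253/108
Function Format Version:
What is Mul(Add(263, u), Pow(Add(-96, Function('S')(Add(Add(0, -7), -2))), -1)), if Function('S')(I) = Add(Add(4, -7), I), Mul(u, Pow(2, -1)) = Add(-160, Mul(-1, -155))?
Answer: Rational(-253, 108) ≈ -2.3426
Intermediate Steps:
u = -10 (u = Mul(2, Add(-160, Mul(-1, -155))) = Mul(2, Add(-160, 155)) = Mul(2, -5) = -10)
Function('S')(I) = Add(-3, I)
Mul(Add(263, u), Pow(Add(-96, Function('S')(Add(Add(0, -7), -2))), -1)) = Mul(Add(263, -10), Pow(Add(-96, Add(-3, Add(Add(0, -7), -2))), -1)) = Mul(253, Pow(Add(-96, Add(-3, Add(-7, -2))), -1)) = Mul(253, Pow(Add(-96, Add(-3, -9)), -1)) = Mul(253, Pow(Add(-96, -12), -1)) = Mul(253, Pow(-108, -1)) = Mul(253, Rational(-1, 108)) = Rational(-253, 108)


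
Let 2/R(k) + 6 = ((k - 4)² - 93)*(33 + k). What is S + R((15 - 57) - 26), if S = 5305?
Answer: 945303253/178191 ≈ 5305.0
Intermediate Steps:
R(k) = 2/(-6 + (-93 + (-4 + k)²)*(33 + k)) (R(k) = 2/(-6 + ((k - 4)² - 93)*(33 + k)) = 2/(-6 + ((-4 + k)² - 93)*(33 + k)) = 2/(-6 + (-93 + (-4 + k)²)*(33 + k)))
S + R((15 - 57) - 26) = 5305 + 2/(-2547 + ((15 - 57) - 26)³ - 341*((15 - 57) - 26) + 25*((15 - 57) - 26)²) = 5305 + 2/(-2547 + (-42 - 26)³ - 341*(-42 - 26) + 25*(-42 - 26)²) = 5305 + 2/(-2547 + (-68)³ - 341*(-68) + 25*(-68)²) = 5305 + 2/(-2547 - 314432 + 23188 + 25*4624) = 5305 + 2/(-2547 - 314432 + 23188 + 115600) = 5305 + 2/(-178191) = 5305 + 2*(-1/178191) = 5305 - 2/178191 = 945303253/178191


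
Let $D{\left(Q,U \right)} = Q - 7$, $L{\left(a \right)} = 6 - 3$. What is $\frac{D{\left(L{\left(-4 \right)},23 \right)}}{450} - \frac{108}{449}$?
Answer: $- \frac{25198}{101025} \approx -0.24942$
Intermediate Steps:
$L{\left(a \right)} = 3$ ($L{\left(a \right)} = 6 - 3 = 3$)
$D{\left(Q,U \right)} = -7 + Q$ ($D{\left(Q,U \right)} = Q - 7 = -7 + Q$)
$\frac{D{\left(L{\left(-4 \right)},23 \right)}}{450} - \frac{108}{449} = \frac{-7 + 3}{450} - \frac{108}{449} = \left(-4\right) \frac{1}{450} - \frac{108}{449} = - \frac{2}{225} - \frac{108}{449} = - \frac{25198}{101025}$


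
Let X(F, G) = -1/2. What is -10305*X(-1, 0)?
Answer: 10305/2 ≈ 5152.5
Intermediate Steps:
X(F, G) = -½ (X(F, G) = -1*½ = -½)
-10305*X(-1, 0) = -10305*(-½) = 10305/2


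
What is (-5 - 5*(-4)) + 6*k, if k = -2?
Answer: 3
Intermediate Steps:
(-5 - 5*(-4)) + 6*k = (-5 - 5*(-4)) + 6*(-2) = (-5 + 20) - 12 = 15 - 12 = 3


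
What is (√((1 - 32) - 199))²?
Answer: -230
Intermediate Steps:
(√((1 - 32) - 199))² = (√(-31 - 199))² = (√(-230))² = (I*√230)² = -230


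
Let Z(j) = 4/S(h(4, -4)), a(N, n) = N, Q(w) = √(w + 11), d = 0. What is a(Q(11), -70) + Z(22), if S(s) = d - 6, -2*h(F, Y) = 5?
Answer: -⅔ + √22 ≈ 4.0238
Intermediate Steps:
h(F, Y) = -5/2 (h(F, Y) = -½*5 = -5/2)
Q(w) = √(11 + w)
S(s) = -6 (S(s) = 0 - 6 = -6)
Z(j) = -⅔ (Z(j) = 4/(-6) = 4*(-⅙) = -⅔)
a(Q(11), -70) + Z(22) = √(11 + 11) - ⅔ = √22 - ⅔ = -⅔ + √22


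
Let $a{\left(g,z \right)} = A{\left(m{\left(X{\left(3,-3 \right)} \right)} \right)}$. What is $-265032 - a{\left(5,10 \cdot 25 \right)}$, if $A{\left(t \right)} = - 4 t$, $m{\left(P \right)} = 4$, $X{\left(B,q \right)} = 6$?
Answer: $-265016$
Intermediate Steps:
$a{\left(g,z \right)} = -16$ ($a{\left(g,z \right)} = \left(-4\right) 4 = -16$)
$-265032 - a{\left(5,10 \cdot 25 \right)} = -265032 - -16 = -265032 + 16 = -265016$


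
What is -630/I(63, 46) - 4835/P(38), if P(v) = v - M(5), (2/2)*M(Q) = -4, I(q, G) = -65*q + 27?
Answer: -272810/2373 ≈ -114.96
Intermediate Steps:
I(q, G) = 27 - 65*q
M(Q) = -4
P(v) = 4 + v (P(v) = v - 1*(-4) = v + 4 = 4 + v)
-630/I(63, 46) - 4835/P(38) = -630/(27 - 65*63) - 4835/(4 + 38) = -630/(27 - 4095) - 4835/42 = -630/(-4068) - 4835*1/42 = -630*(-1/4068) - 4835/42 = 35/226 - 4835/42 = -272810/2373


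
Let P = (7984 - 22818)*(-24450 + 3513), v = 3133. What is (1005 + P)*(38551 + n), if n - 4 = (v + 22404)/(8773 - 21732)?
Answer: 155168703849471804/12959 ≈ 1.1974e+13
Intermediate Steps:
n = 26299/12959 (n = 4 + (3133 + 22404)/(8773 - 21732) = 4 + 25537/(-12959) = 4 + 25537*(-1/12959) = 4 - 25537/12959 = 26299/12959 ≈ 2.0294)
P = 310579458 (P = -14834*(-20937) = 310579458)
(1005 + P)*(38551 + n) = (1005 + 310579458)*(38551 + 26299/12959) = 310580463*(499608708/12959) = 155168703849471804/12959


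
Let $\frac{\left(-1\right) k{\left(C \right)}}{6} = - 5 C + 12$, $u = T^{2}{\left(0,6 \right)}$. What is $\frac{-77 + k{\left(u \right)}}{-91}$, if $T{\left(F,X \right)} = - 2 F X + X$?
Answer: $- \frac{133}{13} \approx -10.231$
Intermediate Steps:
$T{\left(F,X \right)} = X - 2 F X$ ($T{\left(F,X \right)} = - 2 F X + X = X - 2 F X$)
$u = 36$ ($u = \left(6 \left(1 - 0\right)\right)^{2} = \left(6 \left(1 + 0\right)\right)^{2} = \left(6 \cdot 1\right)^{2} = 6^{2} = 36$)
$k{\left(C \right)} = -72 + 30 C$ ($k{\left(C \right)} = - 6 \left(- 5 C + 12\right) = - 6 \left(12 - 5 C\right) = -72 + 30 C$)
$\frac{-77 + k{\left(u \right)}}{-91} = \frac{-77 + \left(-72 + 30 \cdot 36\right)}{-91} = - \frac{-77 + \left(-72 + 1080\right)}{91} = - \frac{-77 + 1008}{91} = \left(- \frac{1}{91}\right) 931 = - \frac{133}{13}$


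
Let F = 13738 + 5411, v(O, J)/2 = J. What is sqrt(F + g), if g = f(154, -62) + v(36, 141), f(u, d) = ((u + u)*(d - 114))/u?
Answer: sqrt(19079) ≈ 138.13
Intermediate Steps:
v(O, J) = 2*J
f(u, d) = -228 + 2*d (f(u, d) = ((2*u)*(-114 + d))/u = (2*u*(-114 + d))/u = -228 + 2*d)
g = -70 (g = (-228 + 2*(-62)) + 2*141 = (-228 - 124) + 282 = -352 + 282 = -70)
F = 19149
sqrt(F + g) = sqrt(19149 - 70) = sqrt(19079)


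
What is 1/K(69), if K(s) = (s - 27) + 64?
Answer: 1/106 ≈ 0.0094340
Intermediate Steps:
K(s) = 37 + s (K(s) = (-27 + s) + 64 = 37 + s)
1/K(69) = 1/(37 + 69) = 1/106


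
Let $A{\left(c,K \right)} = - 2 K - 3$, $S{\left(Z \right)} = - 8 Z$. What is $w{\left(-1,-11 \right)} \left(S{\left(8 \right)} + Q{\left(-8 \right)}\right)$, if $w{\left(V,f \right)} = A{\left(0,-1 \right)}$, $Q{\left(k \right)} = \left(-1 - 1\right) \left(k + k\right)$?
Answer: $32$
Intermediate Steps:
$Q{\left(k \right)} = - 4 k$ ($Q{\left(k \right)} = - 2 \cdot 2 k = - 4 k$)
$A{\left(c,K \right)} = -3 - 2 K$
$w{\left(V,f \right)} = -1$ ($w{\left(V,f \right)} = -3 - -2 = -3 + 2 = -1$)
$w{\left(-1,-11 \right)} \left(S{\left(8 \right)} + Q{\left(-8 \right)}\right) = - (\left(-8\right) 8 - -32) = - (-64 + 32) = \left(-1\right) \left(-32\right) = 32$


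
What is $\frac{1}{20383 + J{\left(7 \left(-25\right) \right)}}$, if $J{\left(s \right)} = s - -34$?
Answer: $\frac{1}{20242} \approx 4.9402 \cdot 10^{-5}$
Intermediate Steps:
$J{\left(s \right)} = 34 + s$ ($J{\left(s \right)} = s + 34 = 34 + s$)
$\frac{1}{20383 + J{\left(7 \left(-25\right) \right)}} = \frac{1}{20383 + \left(34 + 7 \left(-25\right)\right)} = \frac{1}{20383 + \left(34 - 175\right)} = \frac{1}{20383 - 141} = \frac{1}{20242}$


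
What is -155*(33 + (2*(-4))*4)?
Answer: -155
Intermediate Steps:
-155*(33 + (2*(-4))*4) = -155*(33 - 8*4) = -155*(33 - 32) = -155*1 = -155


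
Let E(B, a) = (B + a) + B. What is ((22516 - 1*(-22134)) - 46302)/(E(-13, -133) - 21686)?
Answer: 1652/21845 ≈ 0.075624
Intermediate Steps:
E(B, a) = a + 2*B
((22516 - 1*(-22134)) - 46302)/(E(-13, -133) - 21686) = ((22516 - 1*(-22134)) - 46302)/((-133 + 2*(-13)) - 21686) = ((22516 + 22134) - 46302)/((-133 - 26) - 21686) = (44650 - 46302)/(-159 - 21686) = -1652/(-21845) = -1652*(-1/21845) = 1652/21845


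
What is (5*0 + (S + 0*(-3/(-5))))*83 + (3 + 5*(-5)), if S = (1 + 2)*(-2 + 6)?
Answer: 974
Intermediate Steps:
S = 12 (S = 3*4 = 12)
(5*0 + (S + 0*(-3/(-5))))*83 + (3 + 5*(-5)) = (5*0 + (12 + 0*(-3/(-5))))*83 + (3 + 5*(-5)) = (0 + (12 + 0*(-3*(-⅕))))*83 + (3 - 25) = (0 + (12 + 0*(⅗)))*83 - 22 = (0 + (12 + 0))*83 - 22 = (0 + 12)*83 - 22 = 12*83 - 22 = 996 - 22 = 974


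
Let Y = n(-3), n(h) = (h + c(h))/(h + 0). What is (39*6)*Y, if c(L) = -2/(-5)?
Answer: 1014/5 ≈ 202.80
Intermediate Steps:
c(L) = 2/5 (c(L) = -2*(-1/5) = 2/5)
n(h) = (2/5 + h)/h (n(h) = (h + 2/5)/(h + 0) = (2/5 + h)/h)
Y = 13/15 (Y = (2/5 - 3)/(-3) = -1/3*(-13/5) = 13/15 ≈ 0.86667)
(39*6)*Y = (39*6)*(13/15) = 234*(13/15) = 1014/5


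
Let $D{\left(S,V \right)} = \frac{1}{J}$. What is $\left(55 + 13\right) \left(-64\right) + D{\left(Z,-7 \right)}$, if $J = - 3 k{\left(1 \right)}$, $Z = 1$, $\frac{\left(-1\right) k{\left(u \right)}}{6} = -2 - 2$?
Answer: $- \frac{313345}{72} \approx -4352.0$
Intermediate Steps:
$k{\left(u \right)} = 24$ ($k{\left(u \right)} = - 6 \left(-2 - 2\right) = \left(-6\right) \left(-4\right) = 24$)
$J = -72$ ($J = \left(-3\right) 24 = -72$)
$D{\left(S,V \right)} = - \frac{1}{72}$ ($D{\left(S,V \right)} = \frac{1}{-72} = - \frac{1}{72}$)
$\left(55 + 13\right) \left(-64\right) + D{\left(Z,-7 \right)} = \left(55 + 13\right) \left(-64\right) - \frac{1}{72} = 68 \left(-64\right) - \frac{1}{72} = -4352 - \frac{1}{72} = - \frac{313345}{72}$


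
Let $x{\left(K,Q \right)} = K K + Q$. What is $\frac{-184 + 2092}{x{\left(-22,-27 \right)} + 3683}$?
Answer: $\frac{53}{115} \approx 0.46087$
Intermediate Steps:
$x{\left(K,Q \right)} = Q + K^{2}$ ($x{\left(K,Q \right)} = K^{2} + Q = Q + K^{2}$)
$\frac{-184 + 2092}{x{\left(-22,-27 \right)} + 3683} = \frac{-184 + 2092}{\left(-27 + \left(-22\right)^{2}\right) + 3683} = \frac{1908}{\left(-27 + 484\right) + 3683} = \frac{1908}{457 + 3683} = \frac{1908}{4140} = 1908 \cdot \frac{1}{4140} = \frac{53}{115}$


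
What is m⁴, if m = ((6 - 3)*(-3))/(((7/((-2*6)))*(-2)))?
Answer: 8503056/2401 ≈ 3541.5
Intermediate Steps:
m = -54/7 (m = (3*(-3))/(((7/(-12))*(-2))) = -9/((7*(-1/12))*(-2)) = -9/((-7/12*(-2))) = -9/7/6 = -9*6/7 = -54/7 ≈ -7.7143)
m⁴ = (-54/7)⁴ = 8503056/2401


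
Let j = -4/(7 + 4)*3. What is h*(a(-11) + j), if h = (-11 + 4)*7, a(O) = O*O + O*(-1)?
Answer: -70560/11 ≈ -6414.5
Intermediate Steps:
j = -12/11 (j = -4/11*3 = -12/11 ≈ -1.0909)
a(O) = O² - O
h = -49 (h = -7*7 = -49)
h*(a(-11) + j) = -49*(-11*(-1 - 11) - 12/11) = -49*(-11*(-12) - 12/11) = -49*(132 - 12/11) = -49*1440/11 = -70560/11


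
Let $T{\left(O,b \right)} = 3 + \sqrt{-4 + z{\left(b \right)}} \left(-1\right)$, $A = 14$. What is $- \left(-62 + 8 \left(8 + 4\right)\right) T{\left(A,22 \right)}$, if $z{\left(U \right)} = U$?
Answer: $-102 + 102 \sqrt{2} \approx 42.25$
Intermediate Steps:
$T{\left(O,b \right)} = 3 - \sqrt{-4 + b}$ ($T{\left(O,b \right)} = 3 + \sqrt{-4 + b} \left(-1\right) = 3 - \sqrt{-4 + b}$)
$- \left(-62 + 8 \left(8 + 4\right)\right) T{\left(A,22 \right)} = - \left(-62 + 8 \left(8 + 4\right)\right) \left(3 - \sqrt{-4 + 22}\right) = - \left(-62 + 8 \cdot 12\right) \left(3 - \sqrt{18}\right) = - \left(-62 + 96\right) \left(3 - 3 \sqrt{2}\right) = - 34 \left(3 - 3 \sqrt{2}\right) = - (102 - 102 \sqrt{2}) = -102 + 102 \sqrt{2}$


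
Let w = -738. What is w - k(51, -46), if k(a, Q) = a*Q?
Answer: 1608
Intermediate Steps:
k(a, Q) = Q*a
w - k(51, -46) = -738 - (-46)*51 = -738 - 1*(-2346) = -738 + 2346 = 1608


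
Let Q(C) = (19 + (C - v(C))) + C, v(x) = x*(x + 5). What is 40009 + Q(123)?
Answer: 24530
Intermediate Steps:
v(x) = x*(5 + x)
Q(C) = 19 + 2*C - C*(5 + C) (Q(C) = (19 + (C - C*(5 + C))) + C = (19 + C - C*(5 + C)) + C = 19 + 2*C - C*(5 + C))
40009 + Q(123) = 40009 + (19 - 1*123**2 - 3*123) = 40009 + (19 - 1*15129 - 369) = 40009 + (19 - 15129 - 369) = 40009 - 15479 = 24530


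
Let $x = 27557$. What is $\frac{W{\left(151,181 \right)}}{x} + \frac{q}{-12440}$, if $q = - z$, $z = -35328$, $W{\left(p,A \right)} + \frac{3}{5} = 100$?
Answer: $- \frac{24307429}{8570227} \approx -2.8363$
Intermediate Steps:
$W{\left(p,A \right)} = \frac{497}{5}$ ($W{\left(p,A \right)} = - \frac{3}{5} + 100 = \frac{497}{5}$)
$q = 35328$ ($q = \left(-1\right) \left(-35328\right) = 35328$)
$\frac{W{\left(151,181 \right)}}{x} + \frac{q}{-12440} = \frac{497}{5 \cdot 27557} + \frac{35328}{-12440} = \frac{497}{5} \cdot \frac{1}{27557} + 35328 \left(- \frac{1}{12440}\right) = \frac{497}{137785} - \frac{4416}{1555} = - \frac{24307429}{8570227}$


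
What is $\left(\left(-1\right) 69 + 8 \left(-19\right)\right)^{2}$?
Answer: $48841$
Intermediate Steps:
$\left(\left(-1\right) 69 + 8 \left(-19\right)\right)^{2} = \left(-69 - 152\right)^{2} = \left(-221\right)^{2} = 48841$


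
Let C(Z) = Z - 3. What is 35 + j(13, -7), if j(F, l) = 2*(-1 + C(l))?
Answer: 13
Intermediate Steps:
C(Z) = -3 + Z
j(F, l) = -8 + 2*l (j(F, l) = 2*(-1 + (-3 + l)) = 2*(-4 + l) = -8 + 2*l)
35 + j(13, -7) = 35 + (-8 + 2*(-7)) = 35 + (-8 - 14) = 35 - 22 = 13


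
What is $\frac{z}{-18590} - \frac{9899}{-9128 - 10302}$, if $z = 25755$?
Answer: $- \frac{15819862}{18060185} \approx -0.87595$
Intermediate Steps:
$\frac{z}{-18590} - \frac{9899}{-9128 - 10302} = \frac{25755}{-18590} - \frac{9899}{-9128 - 10302} = 25755 \left(- \frac{1}{18590}\right) - \frac{9899}{-9128 - 10302} = - \frac{5151}{3718} - \frac{9899}{-19430} = - \frac{5151}{3718} - - \frac{9899}{19430} = - \frac{5151}{3718} + \frac{9899}{19430} = - \frac{15819862}{18060185}$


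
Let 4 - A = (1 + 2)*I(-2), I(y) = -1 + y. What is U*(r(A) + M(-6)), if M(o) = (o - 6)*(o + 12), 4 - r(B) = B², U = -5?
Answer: 1185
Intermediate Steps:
A = 13 (A = 4 - (1 + 2)*(-1 - 2) = 4 - 3*(-3) = 4 - 1*(-9) = 4 + 9 = 13)
r(B) = 4 - B²
M(o) = (-6 + o)*(12 + o)
U*(r(A) + M(-6)) = -5*((4 - 1*13²) + (-72 + (-6)² + 6*(-6))) = -5*((4 - 1*169) + (-72 + 36 - 36)) = -5*((4 - 169) - 72) = -5*(-165 - 72) = -5*(-237) = 1185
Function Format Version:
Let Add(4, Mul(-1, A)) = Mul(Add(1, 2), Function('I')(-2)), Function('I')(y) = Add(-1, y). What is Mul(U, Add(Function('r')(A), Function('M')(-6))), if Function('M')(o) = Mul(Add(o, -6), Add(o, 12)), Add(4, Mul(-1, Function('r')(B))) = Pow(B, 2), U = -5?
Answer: 1185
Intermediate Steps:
A = 13 (A = Add(4, Mul(-1, Mul(Add(1, 2), Add(-1, -2)))) = Add(4, Mul(-1, Mul(3, -3))) = Add(4, Mul(-1, -9)) = Add(4, 9) = 13)
Function('r')(B) = Add(4, Mul(-1, Pow(B, 2)))
Function('M')(o) = Mul(Add(-6, o), Add(12, o))
Mul(U, Add(Function('r')(A), Function('M')(-6))) = Mul(-5, Add(Add(4, Mul(-1, Pow(13, 2))), Add(-72, Pow(-6, 2), Mul(6, -6)))) = Mul(-5, Add(Add(4, Mul(-1, 169)), Add(-72, 36, -36))) = Mul(-5, Add(Add(4, -169), -72)) = Mul(-5, Add(-165, -72)) = Mul(-5, -237) = 1185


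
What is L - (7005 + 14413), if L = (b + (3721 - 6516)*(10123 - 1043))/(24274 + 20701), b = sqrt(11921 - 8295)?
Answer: -39546126/1799 + sqrt(74)/6425 ≈ -21982.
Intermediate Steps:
b = 7*sqrt(74) (b = sqrt(3626) = 7*sqrt(74) ≈ 60.216)
L = -1015144/1799 + sqrt(74)/6425 (L = (7*sqrt(74) + (3721 - 6516)*(10123 - 1043))/(24274 + 20701) = (7*sqrt(74) - 2795*9080)/44975 = (7*sqrt(74) - 25378600)*(1/44975) = (-25378600 + 7*sqrt(74))*(1/44975) = -1015144/1799 + sqrt(74)/6425 ≈ -564.28)
L - (7005 + 14413) = (-1015144/1799 + sqrt(74)/6425) - (7005 + 14413) = (-1015144/1799 + sqrt(74)/6425) - 1*21418 = (-1015144/1799 + sqrt(74)/6425) - 21418 = -39546126/1799 + sqrt(74)/6425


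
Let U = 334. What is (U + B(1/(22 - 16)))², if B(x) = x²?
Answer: 144600625/1296 ≈ 1.1157e+5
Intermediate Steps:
(U + B(1/(22 - 16)))² = (334 + (1/(22 - 16))²)² = (334 + (1/6)²)² = (334 + (⅙)²)² = (334 + 1/36)² = (12025/36)² = 144600625/1296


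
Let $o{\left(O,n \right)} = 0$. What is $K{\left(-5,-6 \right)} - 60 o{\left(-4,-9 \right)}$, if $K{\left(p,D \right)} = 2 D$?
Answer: $-12$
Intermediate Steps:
$K{\left(-5,-6 \right)} - 60 o{\left(-4,-9 \right)} = 2 \left(-6\right) - 0 = -12 + 0 = -12$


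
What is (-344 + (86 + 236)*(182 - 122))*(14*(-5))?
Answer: -1328320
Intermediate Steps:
(-344 + (86 + 236)*(182 - 122))*(14*(-5)) = (-344 + 322*60)*(-70) = (-344 + 19320)*(-70) = 18976*(-70) = -1328320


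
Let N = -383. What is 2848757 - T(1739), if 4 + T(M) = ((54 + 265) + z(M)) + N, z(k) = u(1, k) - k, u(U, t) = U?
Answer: 2850563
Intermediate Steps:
z(k) = 1 - k
T(M) = -67 - M (T(M) = -4 + (((54 + 265) + (1 - M)) - 383) = -4 + ((319 + (1 - M)) - 383) = -4 + ((320 - M) - 383) = -4 + (-63 - M) = -67 - M)
2848757 - T(1739) = 2848757 - (-67 - 1*1739) = 2848757 - (-67 - 1739) = 2848757 - 1*(-1806) = 2848757 + 1806 = 2850563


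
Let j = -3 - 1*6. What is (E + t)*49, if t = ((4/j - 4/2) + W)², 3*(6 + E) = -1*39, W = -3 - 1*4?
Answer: 278614/81 ≈ 3439.7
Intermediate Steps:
W = -7 (W = -3 - 4 = -7)
E = -19 (E = -6 + (-1*39)/3 = -6 + (⅓)*(-39) = -6 - 13 = -19)
j = -9 (j = -3 - 6 = -9)
t = 7225/81 (t = ((4/(-9) - 4/2) - 7)² = ((4*(-⅑) - 4*½) - 7)² = ((-4/9 - 2) - 7)² = (-22/9 - 7)² = (-85/9)² = 7225/81 ≈ 89.198)
(E + t)*49 = (-19 + 7225/81)*49 = (5686/81)*49 = 278614/81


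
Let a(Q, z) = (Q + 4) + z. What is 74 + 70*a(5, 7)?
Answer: 1194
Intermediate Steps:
a(Q, z) = 4 + Q + z (a(Q, z) = (4 + Q) + z = 4 + Q + z)
74 + 70*a(5, 7) = 74 + 70*(4 + 5 + 7) = 74 + 70*16 = 74 + 1120 = 1194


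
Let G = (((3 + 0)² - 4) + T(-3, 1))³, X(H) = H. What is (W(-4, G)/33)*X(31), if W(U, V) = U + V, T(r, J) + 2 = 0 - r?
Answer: 6572/33 ≈ 199.15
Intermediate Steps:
T(r, J) = -2 - r (T(r, J) = -2 + (0 - r) = -2 - r)
G = 216 (G = (((3 + 0)² - 4) + (-2 - 1*(-3)))³ = ((3² - 4) + (-2 + 3))³ = ((9 - 4) + 1)³ = (5 + 1)³ = 6³ = 216)
(W(-4, G)/33)*X(31) = ((-4 + 216)/33)*31 = (212*(1/33))*31 = (212/33)*31 = 6572/33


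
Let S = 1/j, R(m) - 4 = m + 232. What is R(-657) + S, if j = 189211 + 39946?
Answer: -96475096/229157 ≈ -421.00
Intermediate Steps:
j = 229157
R(m) = 236 + m (R(m) = 4 + (m + 232) = 4 + (232 + m) = 236 + m)
S = 1/229157 ≈ 4.3638e-6
R(-657) + S = (236 - 657) + 1/229157 = -421 + 1/229157 = -96475096/229157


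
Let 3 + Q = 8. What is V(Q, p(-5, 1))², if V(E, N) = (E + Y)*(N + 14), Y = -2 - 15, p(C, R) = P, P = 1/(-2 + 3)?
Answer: 32400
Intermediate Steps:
P = 1 (P = 1/1 = 1)
p(C, R) = 1
Q = 5 (Q = -3 + 8 = 5)
Y = -17
V(E, N) = (-17 + E)*(14 + N) (V(E, N) = (E - 17)*(N + 14) = (-17 + E)*(14 + N))
V(Q, p(-5, 1))² = (-238 - 17*1 + 14*5 + 5*1)² = (-238 - 17 + 70 + 5)² = (-180)² = 32400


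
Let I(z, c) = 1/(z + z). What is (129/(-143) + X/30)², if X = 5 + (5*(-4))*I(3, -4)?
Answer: 4748041/6625476 ≈ 0.71663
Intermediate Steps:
I(z, c) = 1/(2*z)
X = 5/3 (X = 5 + (5*(-4))*((½)/3) = 5 - 10/3 = 5/3 ≈ 1.6667)
(129/(-143) + X/30)² = (129/(-143) + (5/3)/30)² = (129*(-1/143) + (5/3)*(1/30))² = (-129/143 + 1/18)² = (-2179/2574)² = 4748041/6625476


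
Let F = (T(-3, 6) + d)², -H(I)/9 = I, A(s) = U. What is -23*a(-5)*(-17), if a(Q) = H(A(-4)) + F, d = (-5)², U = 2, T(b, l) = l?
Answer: 368713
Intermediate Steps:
d = 25
A(s) = 2
H(I) = -9*I
F = 961 (F = (6 + 25)² = 31² = 961)
a(Q) = 943 (a(Q) = -9*2 + 961 = -18 + 961 = 943)
-23*a(-5)*(-17) = -23*943*(-17) = -21689*(-17) = 368713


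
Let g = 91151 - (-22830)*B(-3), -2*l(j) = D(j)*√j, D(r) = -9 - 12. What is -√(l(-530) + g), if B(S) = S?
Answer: -√(90644 + 42*I*√530)/2 ≈ -150.54 - 0.80288*I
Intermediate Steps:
D(r) = -21
l(j) = 21*√j/2 (l(j) = -(-21)*√j/2 = 21*√j/2)
g = 22661 (g = 91151 - (-22830)*(-3) = 91151 - 1*68490 = 91151 - 68490 = 22661)
-√(l(-530) + g) = -√(21*√(-530)/2 + 22661) = -√(21*(I*√530)/2 + 22661) = -√(21*I*√530/2 + 22661) = -√(22661 + 21*I*√530/2)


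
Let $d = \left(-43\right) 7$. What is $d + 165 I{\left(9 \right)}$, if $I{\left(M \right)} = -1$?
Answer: $-466$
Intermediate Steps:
$d = -301$
$d + 165 I{\left(9 \right)} = -301 + 165 \left(-1\right) = -301 - 165 = -466$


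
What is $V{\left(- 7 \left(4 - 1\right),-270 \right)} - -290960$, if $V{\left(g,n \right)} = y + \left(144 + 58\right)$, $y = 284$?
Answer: $291446$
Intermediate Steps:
$V{\left(g,n \right)} = 486$ ($V{\left(g,n \right)} = 284 + \left(144 + 58\right) = 284 + 202 = 486$)
$V{\left(- 7 \left(4 - 1\right),-270 \right)} - -290960 = 486 - -290960 = 486 + 290960 = 291446$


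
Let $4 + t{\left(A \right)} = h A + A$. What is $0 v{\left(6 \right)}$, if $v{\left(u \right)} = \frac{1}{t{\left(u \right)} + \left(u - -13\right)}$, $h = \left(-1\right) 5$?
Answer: $0$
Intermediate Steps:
$h = -5$
$t{\left(A \right)} = -4 - 4 A$ ($t{\left(A \right)} = -4 + \left(- 5 A + A\right) = -4 - 4 A$)
$v{\left(u \right)} = \frac{1}{9 - 3 u}$ ($v{\left(u \right)} = \frac{1}{\left(-4 - 4 u\right) + \left(u - -13\right)} = \frac{1}{\left(-4 - 4 u\right) + \left(u + 13\right)} = \frac{1}{\left(-4 - 4 u\right) + \left(13 + u\right)} = \frac{1}{9 - 3 u}$)
$0 v{\left(6 \right)} = 0 \frac{1}{3 \left(3 - 6\right)} = 0 \frac{1}{3 \left(-3\right)} = 0 \cdot \frac{1}{3} \left(- \frac{1}{3}\right) = 0 \left(- \frac{1}{9}\right) = 0$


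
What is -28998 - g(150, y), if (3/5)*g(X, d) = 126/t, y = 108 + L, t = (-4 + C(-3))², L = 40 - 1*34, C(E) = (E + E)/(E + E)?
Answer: -87064/3 ≈ -29021.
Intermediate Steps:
C(E) = 1 (C(E) = (2*E)/((2*E)) = (2*E)*(1/(2*E)) = 1)
L = 6 (L = 40 - 34 = 6)
t = 9 (t = (-4 + 1)² = (-3)² = 9)
y = 114 (y = 108 + 6 = 114)
g(X, d) = 70/3 (g(X, d) = 5*(126/9)/3 = 5*(126*(⅑))/3 = (5/3)*14 = 70/3)
-28998 - g(150, y) = -28998 - 1*70/3 = -28998 - 70/3 = -87064/3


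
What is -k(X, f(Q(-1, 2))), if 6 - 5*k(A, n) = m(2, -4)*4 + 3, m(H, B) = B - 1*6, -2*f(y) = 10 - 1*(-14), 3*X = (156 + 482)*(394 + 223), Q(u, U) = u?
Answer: -43/5 ≈ -8.6000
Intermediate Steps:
X = 393646/3 (X = ((156 + 482)*(394 + 223))/3 = (638*617)/3 = (⅓)*393646 = 393646/3 ≈ 1.3122e+5)
f(y) = -12 (f(y) = -(10 - 1*(-14))/2 = -(10 + 14)/2 = -½*24 = -12)
m(H, B) = -6 + B (m(H, B) = B - 6 = -6 + B)
k(A, n) = 43/5 (k(A, n) = 6/5 - ((-6 - 4)*4 + 3)/5 = 6/5 - (-10*4 + 3)/5 = 6/5 - (-40 + 3)/5 = 6/5 - ⅕*(-37) = 6/5 + 37/5 = 43/5)
-k(X, f(Q(-1, 2))) = -1*43/5 = -43/5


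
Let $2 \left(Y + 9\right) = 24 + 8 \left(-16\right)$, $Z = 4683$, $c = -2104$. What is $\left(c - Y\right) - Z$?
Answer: $-6726$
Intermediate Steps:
$Y = -61$ ($Y = -9 + \frac{24 + 8 \left(-16\right)}{2} = -9 + \frac{24 - 128}{2} = -9 + \frac{1}{2} \left(-104\right) = -9 - 52 = -61$)
$\left(c - Y\right) - Z = \left(-2104 - -61\right) - 4683 = \left(-2104 + 61\right) - 4683 = -2043 - 4683 = -6726$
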